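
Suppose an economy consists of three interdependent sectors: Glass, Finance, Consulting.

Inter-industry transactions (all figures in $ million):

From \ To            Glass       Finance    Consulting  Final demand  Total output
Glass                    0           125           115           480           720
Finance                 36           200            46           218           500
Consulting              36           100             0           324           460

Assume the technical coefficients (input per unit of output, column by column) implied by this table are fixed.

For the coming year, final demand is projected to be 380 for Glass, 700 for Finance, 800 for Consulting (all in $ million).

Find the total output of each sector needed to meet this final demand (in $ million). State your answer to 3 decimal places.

x_G = 1025.438, x_F = 1442.067, x_C = 1139.685

Technical coefficients a_ij = z_ij / X_j:
  a_GG = 0/720 = 0.00, a_FG = 36/720 = 0.05, a_CG = 36/720 = 0.05
  a_GF = 125/500 = 0.25, a_FF = 200/500 = 0.40, a_CF = 100/500 = 0.20
  a_GC = 115/460 = 0.25, a_FC = 46/460 = 0.10, a_CC = 0/460 = 0.00
I − A =
  [   1.00    -0.25    -0.25]
  [  -0.05     0.60    -0.10]
  [  -0.05    -0.20     1.00]
Cofactors of I−A, C_ij = (−1)^(i+j)·(minor ij) (rows/columns in the sector order above):
  C_11 = (0.60)(1.00) − (-0.10)(-0.20) = 0.5800
  C_12 = −[(-0.05)(1.00) − (-0.10)(-0.05)] = 0.0550
  C_13 = (-0.05)(-0.20) − (0.60)(-0.05) = 0.0400
  C_21 = −[(-0.25)(1.00) − (-0.25)(-0.20)] = 0.3000
  C_22 = (1.00)(1.00) − (-0.25)(-0.05) = 0.9875
  C_23 = −[(1.00)(-0.20) − (-0.25)(-0.05)] = 0.2125
  C_31 = (-0.25)(-0.10) − (-0.25)(0.60) = 0.1750
  C_32 = −[(1.00)(-0.10) − (-0.25)(-0.05)] = 0.1125
  C_33 = (1.00)(0.60) − (-0.25)(-0.05) = 0.5875
det(I−A) = Σ_j (I−A)_1j·C_1j = (1.00)(0.5800) + (-0.25)(0.0550) + (-0.25)(0.0400) = 0.55625
adj(I−A) = Cᵀ =
  [ 0.5800   0.3000   0.1750]
  [ 0.0550   0.9875   0.1125]
  [ 0.0400   0.2125   0.5875]
(I − A)⁻¹ = adj(I−A) / det(I−A) ≈
  [   1.0427     0.5393     0.3146]
  [   0.0989     1.7753     0.2022]
  [   0.0719     0.3820     1.0562]
x = (I − A)⁻¹ d = adj(I−A)·d / det(I−A), with det(I−A) = 0.55625:
  x_G = (0.5800·380 + 0.3000·700 + 0.1750·800) / 0.55625 = 570.40 / 0.55625 ≈ 1025.438
  x_F = (0.0550·380 + 0.9875·700 + 0.1125·800) / 0.55625 = 802.15 / 0.55625 ≈ 1442.067
  x_C = (0.0400·380 + 0.2125·700 + 0.5875·800) / 0.55625 = 633.95 / 0.55625 ≈ 1139.685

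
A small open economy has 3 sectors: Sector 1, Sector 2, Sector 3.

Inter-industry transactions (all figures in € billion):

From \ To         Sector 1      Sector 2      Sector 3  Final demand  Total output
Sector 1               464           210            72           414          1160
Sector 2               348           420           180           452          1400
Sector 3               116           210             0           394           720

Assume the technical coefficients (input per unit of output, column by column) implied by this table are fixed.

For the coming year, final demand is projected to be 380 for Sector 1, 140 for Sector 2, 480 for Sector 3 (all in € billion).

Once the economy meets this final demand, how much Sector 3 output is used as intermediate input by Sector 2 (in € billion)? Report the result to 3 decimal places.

Technical coefficients a_ij = z_ij / X_j:
  a_11 = 464/1160 = 0.40, a_21 = 348/1160 = 0.30, a_31 = 116/1160 = 0.10
  a_12 = 210/1400 = 0.15, a_22 = 420/1400 = 0.30, a_32 = 210/1400 = 0.15
  a_13 = 72/720 = 0.10, a_23 = 180/720 = 0.25, a_33 = 0/720 = 0.00
I − A =
  [   0.60    -0.15    -0.10]
  [  -0.30     0.70    -0.25]
  [  -0.10    -0.15     1.00]
Cofactors of I−A, C_ij = (−1)^(i+j)·(minor ij) (rows/columns in the sector order above):
  C_11 = (0.70)(1.00) − (-0.25)(-0.15) = 0.6625
  C_12 = −[(-0.30)(1.00) − (-0.25)(-0.10)] = 0.3250
  C_13 = (-0.30)(-0.15) − (0.70)(-0.10) = 0.1150
  C_21 = −[(-0.15)(1.00) − (-0.10)(-0.15)] = 0.1650
  C_22 = (0.60)(1.00) − (-0.10)(-0.10) = 0.5900
  C_23 = −[(0.60)(-0.15) − (-0.15)(-0.10)] = 0.1050
  C_31 = (-0.15)(-0.25) − (-0.10)(0.70) = 0.1075
  C_32 = −[(0.60)(-0.25) − (-0.10)(-0.30)] = 0.1800
  C_33 = (0.60)(0.70) − (-0.15)(-0.30) = 0.3750
det(I−A) = Σ_j (I−A)_1j·C_1j = (0.60)(0.6625) + (-0.15)(0.3250) + (-0.10)(0.1150) = 0.33725
adj(I−A) = Cᵀ =
  [ 0.6625   0.1650   0.1075]
  [ 0.3250   0.5900   0.1800]
  [ 0.1150   0.1050   0.3750]
(I − A)⁻¹ = adj(I−A) / det(I−A) ≈
  [   1.9644     0.4893     0.3188]
  [   0.9637     1.7494     0.5337]
  [   0.3410     0.3113     1.1119]
First solve x = (I − A)⁻¹ d = adj(I−A)·d / det(I−A); in particular x_2 = (0.3250·380 + 0.5900·140 + 0.1800·480) / 0.33725 = 292.50 / 0.33725 ≈ 867.30912.
Intermediate flow from 3 to 2: z_32 = a_32 · x_2 = 0.15 × 292.50 / 0.33725 = 43.875 / 0.33725 ≈ 130.096.

z_32 = 130.096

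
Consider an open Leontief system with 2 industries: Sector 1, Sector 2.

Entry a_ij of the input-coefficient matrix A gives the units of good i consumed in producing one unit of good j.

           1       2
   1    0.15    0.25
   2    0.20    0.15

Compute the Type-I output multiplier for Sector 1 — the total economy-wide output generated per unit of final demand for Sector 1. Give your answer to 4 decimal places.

m_1 = 1.5613

I − A =
  [   0.85    -0.25]
  [  -0.20     0.85]
det(I−A) = (0.85)(0.85) − (-0.25)(-0.20) = 0.6725
adj(I−A) = [[0.85, 0.25], [0.20, 0.85]]
(I − A)⁻¹ = adj(I−A) / det(I−A) ≈
  [   1.26394     0.37175]
  [   0.29740     1.26394]
The output multiplier for sector j is the column-j sum of the Leontief inverse (I − A)⁻¹ = adj(I−A) / det(I−A).
Column 1 of adj(I−A): (0.85, 0.20); det(I−A) = 0.6725.
m_1 = (0.85 + 0.20) / 0.6725 = 1.05 / 0.6725 ≈ 1.5613.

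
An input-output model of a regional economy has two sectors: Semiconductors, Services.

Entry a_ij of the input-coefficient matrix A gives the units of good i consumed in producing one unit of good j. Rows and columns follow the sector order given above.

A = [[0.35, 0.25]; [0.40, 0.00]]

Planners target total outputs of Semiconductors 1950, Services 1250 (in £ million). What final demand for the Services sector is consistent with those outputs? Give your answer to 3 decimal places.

I − A =
  [   0.65    -0.25]
  [  -0.40     1.00]
d = (I − A) x:
  d_1 = (+0.65)·1950 + (-0.25)·1250 = 955.000
  d_2 = (-0.40)·1950 + (+1.00)·1250 = 470.000

d_2 = 470.000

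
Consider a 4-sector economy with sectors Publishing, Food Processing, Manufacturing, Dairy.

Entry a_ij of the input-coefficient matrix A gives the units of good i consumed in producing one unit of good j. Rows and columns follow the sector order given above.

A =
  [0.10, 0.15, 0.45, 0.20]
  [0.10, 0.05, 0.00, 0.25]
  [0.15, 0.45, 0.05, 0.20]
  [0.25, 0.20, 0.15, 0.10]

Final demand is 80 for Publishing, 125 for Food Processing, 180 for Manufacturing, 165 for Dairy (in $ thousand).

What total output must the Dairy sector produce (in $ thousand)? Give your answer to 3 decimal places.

I − A =
  [   0.90    -0.15    -0.45    -0.20]
  [  -0.10     0.95     0.00    -0.25]
  [  -0.15    -0.45     0.95    -0.20]
  [  -0.25    -0.20    -0.15     0.90]
Compute the cofactors C_ij = (−1)^(i+j)·(3×3 minor ij) of I−A; the adjugate is their transpose:
adj(I−A) = Cᵀ =
  [ 0.719375   0.375500   0.396375   0.352250]
  [ 0.147500   0.607250   0.105375   0.224875]
  [ 0.240875   0.411750   0.650125   0.312375]
  [ 0.272750   0.307875   0.241875   0.713625]
det(I−A) = Σ_j (I−A)_1j·C_1j = (0.90)(0.719375) + (-0.15)(0.147500) + (-0.45)(0.240875) + (-0.20)(0.272750) = 0.46236875
(I − A)⁻¹ = adj(I−A) / det(I−A) ≈
  [   1.5558     0.8121     0.8573     0.7618]
  [   0.3190     1.3133     0.2279     0.4864]
  [   0.5210     0.8905     1.4061     0.6756]
  [   0.5899     0.6659     0.5231     1.5434]
x = (I − A)⁻¹ d = adj(I−A)·d / det(I−A), with det(I−A) = 0.46236875:
  x_1 = (0.719375·80 + 0.375500·125 + 0.396375·180 + 0.352250·165) / 0.46236875 = 233.95625 / 0.46236875 ≈ 505.995
  x_2 = (0.147500·80 + 0.607250·125 + 0.105375·180 + 0.224875·165) / 0.46236875 = 143.778125 / 0.46236875 ≈ 310.960
  x_3 = (0.240875·80 + 0.411750·125 + 0.650125·180 + 0.312375·165) / 0.46236875 = 239.303125 / 0.46236875 ≈ 517.559
  x_4 = (0.272750·80 + 0.307875·125 + 0.241875·180 + 0.713625·165) / 0.46236875 = 221.59 / 0.46236875 ≈ 479.250

x_4 = 479.250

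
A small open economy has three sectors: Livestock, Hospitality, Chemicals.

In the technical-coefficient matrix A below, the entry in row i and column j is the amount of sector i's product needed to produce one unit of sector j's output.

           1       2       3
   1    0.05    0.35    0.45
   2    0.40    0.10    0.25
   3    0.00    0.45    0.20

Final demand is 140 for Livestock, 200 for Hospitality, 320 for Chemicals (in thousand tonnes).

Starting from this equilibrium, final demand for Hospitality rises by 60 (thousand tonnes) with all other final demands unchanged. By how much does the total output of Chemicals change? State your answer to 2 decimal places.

I − A =
  [   0.95    -0.35    -0.45]
  [  -0.40     0.90    -0.25]
  [   0.00    -0.45     0.80]
Cofactors of I−A, C_ij = (−1)^(i+j)·(minor ij) (rows/columns in the sector order above):
  C_11 = (0.90)(0.80) − (-0.25)(-0.45) = 0.6075
  C_12 = −[(-0.40)(0.80) − (-0.25)(0.00)] = 0.3200
  C_13 = (-0.40)(-0.45) − (0.90)(0.00) = 0.1800
  C_21 = −[(-0.35)(0.80) − (-0.45)(-0.45)] = 0.4825
  C_22 = (0.95)(0.80) − (-0.45)(0.00) = 0.7600
  C_23 = −[(0.95)(-0.45) − (-0.35)(0.00)] = 0.4275
  C_31 = (-0.35)(-0.25) − (-0.45)(0.90) = 0.4925
  C_32 = −[(0.95)(-0.25) − (-0.45)(-0.40)] = 0.4175
  C_33 = (0.95)(0.90) − (-0.35)(-0.40) = 0.7150
det(I−A) = Σ_j (I−A)_1j·C_1j = (0.95)(0.6075) + (-0.35)(0.3200) + (-0.45)(0.1800) = 0.384125
adj(I−A) = Cᵀ =
  [ 0.6075   0.4825   0.4925]
  [ 0.3200   0.7600   0.4175]
  [ 0.1800   0.4275   0.7150]
(I − A)⁻¹ = adj(I−A) / det(I−A) ≈
  [   1.5815     1.2561     1.2821]
  [   0.8331     1.9785     1.0869]
  [   0.4686     1.1129     1.8614]
Δx = (I − A)⁻¹ Δd with Δd having +60 in the Hospitality component and 0 elsewhere.
So Δx_3 = L_32 · (+60), where L_32 = adj(I−A)_32 / det(I−A) = 0.4275 / 0.384125.
Δx_3 = 0.4275 × (+60) / 0.384125 = 25.65 / 0.384125 ≈ 66.78.

Δx_3 = 66.78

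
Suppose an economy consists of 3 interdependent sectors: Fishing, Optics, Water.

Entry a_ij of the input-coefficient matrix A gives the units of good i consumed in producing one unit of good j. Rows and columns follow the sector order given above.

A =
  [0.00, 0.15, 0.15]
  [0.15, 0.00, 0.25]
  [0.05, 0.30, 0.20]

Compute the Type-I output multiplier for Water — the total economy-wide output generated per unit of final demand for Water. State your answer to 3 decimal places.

I − A =
  [   1.00    -0.15    -0.15]
  [  -0.15     1.00    -0.25]
  [  -0.05    -0.30     0.80]
Cofactors of I−A, C_ij = (−1)^(i+j)·(minor ij) (rows/columns in the sector order above):
  C_11 = (1.00)(0.80) − (-0.25)(-0.30) = 0.7250
  C_12 = −[(-0.15)(0.80) − (-0.25)(-0.05)] = 0.1325
  C_13 = (-0.15)(-0.30) − (1.00)(-0.05) = 0.0950
  C_21 = −[(-0.15)(0.80) − (-0.15)(-0.30)] = 0.1650
  C_22 = (1.00)(0.80) − (-0.15)(-0.05) = 0.7925
  C_23 = −[(1.00)(-0.30) − (-0.15)(-0.05)] = 0.3075
  C_31 = (-0.15)(-0.25) − (-0.15)(1.00) = 0.1875
  C_32 = −[(1.00)(-0.25) − (-0.15)(-0.15)] = 0.2725
  C_33 = (1.00)(1.00) − (-0.15)(-0.15) = 0.9775
det(I−A) = Σ_j (I−A)_1j·C_1j = (1.00)(0.7250) + (-0.15)(0.1325) + (-0.15)(0.0950) = 0.690875
adj(I−A) = Cᵀ =
  [ 0.7250   0.1650   0.1875]
  [ 0.1325   0.7925   0.2725]
  [ 0.0950   0.3075   0.9775]
(I − A)⁻¹ = adj(I−A) / det(I−A) ≈
  [   1.0494     0.2388     0.2714]
  [   0.1918     1.1471     0.3944]
  [   0.1375     0.4451     1.4149]
The output multiplier for sector j is the column-j sum of the Leontief inverse (I − A)⁻¹ = adj(I−A) / det(I−A).
Column 3 of adj(I−A): (0.1875, 0.2725, 0.9775); det(I−A) = 0.690875.
m_3 = (0.1875 + 0.2725 + 0.9775) / 0.690875 = 1.4375 / 0.690875 ≈ 2.081.

m_3 = 2.081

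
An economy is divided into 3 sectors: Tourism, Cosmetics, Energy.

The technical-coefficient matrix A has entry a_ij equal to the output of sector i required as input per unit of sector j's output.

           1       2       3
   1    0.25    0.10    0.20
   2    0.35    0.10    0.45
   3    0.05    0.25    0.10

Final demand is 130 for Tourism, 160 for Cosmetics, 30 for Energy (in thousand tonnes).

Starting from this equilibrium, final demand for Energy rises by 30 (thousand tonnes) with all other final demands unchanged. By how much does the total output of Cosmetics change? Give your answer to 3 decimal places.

I − A =
  [   0.75    -0.10    -0.20]
  [  -0.35     0.90    -0.45]
  [  -0.05    -0.25     0.90]
Cofactors of I−A, C_ij = (−1)^(i+j)·(minor ij) (rows/columns in the sector order above):
  C_11 = (0.90)(0.90) − (-0.45)(-0.25) = 0.6975
  C_12 = −[(-0.35)(0.90) − (-0.45)(-0.05)] = 0.3375
  C_13 = (-0.35)(-0.25) − (0.90)(-0.05) = 0.1325
  C_21 = −[(-0.10)(0.90) − (-0.20)(-0.25)] = 0.1400
  C_22 = (0.75)(0.90) − (-0.20)(-0.05) = 0.6650
  C_23 = −[(0.75)(-0.25) − (-0.10)(-0.05)] = 0.1925
  C_31 = (-0.10)(-0.45) − (-0.20)(0.90) = 0.2250
  C_32 = −[(0.75)(-0.45) − (-0.20)(-0.35)] = 0.4075
  C_33 = (0.75)(0.90) − (-0.10)(-0.35) = 0.6400
det(I−A) = Σ_j (I−A)_1j·C_1j = (0.75)(0.6975) + (-0.10)(0.3375) + (-0.20)(0.1325) = 0.462875
adj(I−A) = Cᵀ =
  [ 0.6975   0.1400   0.2250]
  [ 0.3375   0.6650   0.4075]
  [ 0.1325   0.1925   0.6400]
(I − A)⁻¹ = adj(I−A) / det(I−A) ≈
  [   1.5069     0.3025     0.4861]
  [   0.7291     1.4367     0.8804]
  [   0.2863     0.4159     1.3827]
Δx = (I − A)⁻¹ Δd with Δd having +30 in the Energy component and 0 elsewhere.
So Δx_2 = L_23 · (+30), where L_23 = adj(I−A)_23 / det(I−A) = 0.4075 / 0.462875.
Δx_2 = 0.4075 × (+30) / 0.462875 = 12.225 / 0.462875 ≈ 26.411.

Δx_2 = 26.411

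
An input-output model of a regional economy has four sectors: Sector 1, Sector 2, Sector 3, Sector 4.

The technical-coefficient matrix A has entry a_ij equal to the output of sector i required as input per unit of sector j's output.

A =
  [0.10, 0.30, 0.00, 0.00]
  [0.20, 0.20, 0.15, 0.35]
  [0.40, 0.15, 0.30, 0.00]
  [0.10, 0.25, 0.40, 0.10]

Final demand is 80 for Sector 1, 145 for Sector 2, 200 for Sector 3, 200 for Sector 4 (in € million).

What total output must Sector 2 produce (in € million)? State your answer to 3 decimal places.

I − A =
  [   0.90    -0.30     0.00     0.00]
  [  -0.20     0.80    -0.15    -0.35]
  [  -0.40    -0.15     0.70     0.00]
  [  -0.10    -0.25    -0.40     0.90]
Compute the cofactors C_ij = (−1)^(i+j)·(3×3 minor ij) of I−A; the adjugate is their transpose:
adj(I−A) = Cᵀ =
  [ 0.40150   0.18900   0.08250   0.07350]
  [ 0.26050   0.56700   0.24750   0.22050]
  [ 0.28525   0.22950   0.50475   0.08925]
  [ 0.24375   0.28050   0.30225   0.42375]
det(I−A) = Σ_j (I−A)_1j·C_1j = (0.90)(0.40150) + (-0.30)(0.26050) + (0.00)(0.28525) + (0.00)(0.24375) = 0.2832
(I − A)⁻¹ = adj(I−A) / det(I−A) ≈
  [   1.4177     0.6674     0.2913     0.2595]
  [   0.9198     2.0021     0.8739     0.7786]
  [   1.0072     0.8104     1.7823     0.3151]
  [   0.8607     0.9905     1.0673     1.4963]
x = (I − A)⁻¹ d = adj(I−A)·d / det(I−A), with det(I−A) = 0.2832:
  x_1 = (0.40150·80 + 0.18900·145 + 0.08250·200 + 0.07350·200) / 0.2832 = 90.725 / 0.2832 ≈ 320.357
  x_2 = (0.26050·80 + 0.56700·145 + 0.24750·200 + 0.22050·200) / 0.2832 = 196.655 / 0.2832 ≈ 694.403
  x_3 = (0.28525·80 + 0.22950·145 + 0.50475·200 + 0.08925·200) / 0.2832 = 174.8975 / 0.2832 ≈ 617.576
  x_4 = (0.24375·80 + 0.28050·145 + 0.30225·200 + 0.42375·200) / 0.2832 = 205.3725 / 0.2832 ≈ 725.185

x_2 = 694.403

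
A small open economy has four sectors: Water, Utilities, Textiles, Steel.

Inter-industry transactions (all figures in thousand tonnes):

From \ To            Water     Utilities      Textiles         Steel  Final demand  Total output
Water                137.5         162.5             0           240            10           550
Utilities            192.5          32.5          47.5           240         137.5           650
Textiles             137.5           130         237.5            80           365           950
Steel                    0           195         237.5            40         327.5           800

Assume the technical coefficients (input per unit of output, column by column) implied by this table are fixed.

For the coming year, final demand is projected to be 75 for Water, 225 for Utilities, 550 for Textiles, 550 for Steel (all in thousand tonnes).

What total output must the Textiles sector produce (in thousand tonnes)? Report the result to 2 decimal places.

x_3 = 1541.77

Technical coefficients a_ij = z_ij / X_j:
  a_11 = 137.5/550 = 0.25, a_21 = 192.5/550 = 0.35, a_31 = 137.5/550 = 0.25, a_41 = 0/550 = 0.00
  a_12 = 162.5/650 = 0.25, a_22 = 32.5/650 = 0.05, a_32 = 130/650 = 0.20, a_42 = 195/650 = 0.30
  a_13 = 0/950 = 0.00, a_23 = 47.5/950 = 0.05, a_33 = 237.5/950 = 0.25, a_43 = 237.5/950 = 0.25
  a_14 = 240/800 = 0.30, a_24 = 240/800 = 0.30, a_34 = 80/800 = 0.10, a_44 = 40/800 = 0.05
I − A =
  [   0.75    -0.25     0.00    -0.30]
  [  -0.35     0.95    -0.05    -0.30]
  [  -0.25    -0.20     0.75    -0.10]
  [   0.00    -0.30    -0.25     0.95]
Compute the cofactors C_ij = (−1)^(i+j)·(3×3 minor ij) of I−A; the adjugate is their transpose:
adj(I−A) = Cᵀ =
  [ 0.559625   0.254375   0.106375   0.268250]
  [ 0.271250   0.496875   0.118125   0.255000]
  [ 0.280125   0.246875   0.494750   0.218500]
  [ 0.159375   0.221875   0.167500   0.458125]
det(I−A) = Σ_j (I−A)_1j·C_1j = (0.75)(0.559625) + (-0.25)(0.271250) + (0.00)(0.280125) + (-0.30)(0.159375) = 0.30409375
(I − A)⁻¹ = adj(I−A) / det(I−A) ≈
  [   1.8403     0.8365     0.3498     0.8821]
  [   0.8920     1.6340     0.3884     0.8386]
  [   0.9212     0.8118     1.6270     0.7185]
  [   0.5241     0.7296     0.5508     1.5065]
x = (I − A)⁻¹ d = adj(I−A)·d / det(I−A), with det(I−A) = 0.30409375:
  x_1 = (0.559625·75 + 0.254375·225 + 0.106375·550 + 0.268250·550) / 0.30409375 = 305.25 / 0.30409375 ≈ 1003.80
  x_2 = (0.271250·75 + 0.496875·225 + 0.118125·550 + 0.255000·550) / 0.30409375 = 337.359375 / 0.30409375 ≈ 1109.39
  x_3 = (0.280125·75 + 0.246875·225 + 0.494750·550 + 0.218500·550) / 0.30409375 = 468.84375 / 0.30409375 ≈ 1541.77
  x_4 = (0.159375·75 + 0.221875·225 + 0.167500·550 + 0.458125·550) / 0.30409375 = 405.96875 / 0.30409375 ≈ 1335.01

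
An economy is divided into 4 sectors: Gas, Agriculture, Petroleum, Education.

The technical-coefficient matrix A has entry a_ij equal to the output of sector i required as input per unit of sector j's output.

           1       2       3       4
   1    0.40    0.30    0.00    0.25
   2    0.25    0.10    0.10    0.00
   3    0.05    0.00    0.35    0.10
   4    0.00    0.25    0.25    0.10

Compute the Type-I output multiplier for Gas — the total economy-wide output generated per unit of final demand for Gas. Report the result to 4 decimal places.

I − A =
  [   0.60    -0.30     0.00    -0.25]
  [  -0.25     0.90    -0.10     0.00]
  [  -0.05     0.00     0.65    -0.10]
  [   0.00    -0.25    -0.25     0.90]
Compute the cofactors C_ij = (−1)^(i+j)·(3×3 minor ij) of I−A; the adjugate is their transpose:
adj(I−A) = Cᵀ =
  [ 0.501500   0.208625   0.089500   0.149250]
  [ 0.144500   0.332875   0.069625   0.047875]
  [ 0.046750   0.031625   0.402875   0.057750]
  [ 0.053125   0.101250   0.131250   0.300750]
det(I−A) = Σ_j (I−A)_1j·C_1j = (0.60)(0.501500) + (-0.30)(0.144500) + (0.00)(0.046750) + (-0.25)(0.053125) = 0.24426875
(I − A)⁻¹ = adj(I−A) / det(I−A) ≈
  [   2.05307     0.85408     0.36640     0.61101]
  [   0.59156     1.36274     0.28503     0.19599]
  [   0.19139     0.12947     1.64931     0.23642]
  [   0.21749     0.41450     0.53732     1.23123]
The output multiplier for sector j is the column-j sum of the Leontief inverse (I − A)⁻¹ = adj(I−A) / det(I−A).
Column 1 of adj(I−A): (0.501500, 0.144500, 0.046750, 0.053125); det(I−A) = 0.24426875.
m_1 = (0.501500 + 0.144500 + 0.046750 + 0.053125) / 0.24426875 = 0.745875 / 0.24426875 ≈ 3.0535.

m_1 = 3.0535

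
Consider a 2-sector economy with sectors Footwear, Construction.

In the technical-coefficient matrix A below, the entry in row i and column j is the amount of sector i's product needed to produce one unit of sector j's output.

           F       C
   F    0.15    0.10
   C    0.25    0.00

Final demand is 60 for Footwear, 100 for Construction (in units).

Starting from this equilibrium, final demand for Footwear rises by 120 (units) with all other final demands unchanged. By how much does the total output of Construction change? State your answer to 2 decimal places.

Δx_C = 36.36

I − A =
  [   0.85    -0.10]
  [  -0.25     1.00]
det(I−A) = (0.85)(1.00) − (-0.10)(-0.25) = 0.8250
adj(I−A) = [[1.00, 0.10], [0.25, 0.85]]
(I − A)⁻¹ = adj(I−A) / det(I−A) ≈
  [   1.2121     0.1212]
  [   0.3030     1.0303]
Δx = (I − A)⁻¹ Δd with Δd having +120 in the Footwear component and 0 elsewhere.
So Δx_C = L_CF · (+120), where L_CF = adj(I−A)_CF / det(I−A) = 0.25 / 0.8250.
Δx_C = 0.25 × (+120) / 0.8250 = 30.00 / 0.8250 ≈ 36.36.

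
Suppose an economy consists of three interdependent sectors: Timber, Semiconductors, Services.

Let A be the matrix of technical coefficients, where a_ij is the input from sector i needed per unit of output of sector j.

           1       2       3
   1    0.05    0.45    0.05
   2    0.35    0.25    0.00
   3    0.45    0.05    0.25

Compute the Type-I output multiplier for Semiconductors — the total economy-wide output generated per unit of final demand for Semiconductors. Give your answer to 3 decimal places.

m_2 = 3.212

I − A =
  [   0.95    -0.45    -0.05]
  [  -0.35     0.75     0.00]
  [  -0.45    -0.05     0.75]
Cofactors of I−A, C_ij = (−1)^(i+j)·(minor ij) (rows/columns in the sector order above):
  C_11 = (0.75)(0.75) − (0.00)(-0.05) = 0.5625
  C_12 = −[(-0.35)(0.75) − (0.00)(-0.45)] = 0.2625
  C_13 = (-0.35)(-0.05) − (0.75)(-0.45) = 0.3550
  C_21 = −[(-0.45)(0.75) − (-0.05)(-0.05)] = 0.3400
  C_22 = (0.95)(0.75) − (-0.05)(-0.45) = 0.6900
  C_23 = −[(0.95)(-0.05) − (-0.45)(-0.45)] = 0.2500
  C_31 = (-0.45)(0.00) − (-0.05)(0.75) = 0.0375
  C_32 = −[(0.95)(0.00) − (-0.05)(-0.35)] = 0.0175
  C_33 = (0.95)(0.75) − (-0.45)(-0.35) = 0.5550
det(I−A) = Σ_j (I−A)_1j·C_1j = (0.95)(0.5625) + (-0.45)(0.2625) + (-0.05)(0.3550) = 0.3985
adj(I−A) = Cᵀ =
  [ 0.5625   0.3400   0.0375]
  [ 0.2625   0.6900   0.0175]
  [ 0.3550   0.2500   0.5550]
(I − A)⁻¹ = adj(I−A) / det(I−A) ≈
  [   1.4115     0.8532     0.0941]
  [   0.6587     1.7315     0.0439]
  [   0.8908     0.6274     1.3927]
The output multiplier for sector j is the column-j sum of the Leontief inverse (I − A)⁻¹ = adj(I−A) / det(I−A).
Column 2 of adj(I−A): (0.3400, 0.6900, 0.2500); det(I−A) = 0.3985.
m_2 = (0.3400 + 0.6900 + 0.2500) / 0.3985 = 1.28 / 0.3985 ≈ 3.212.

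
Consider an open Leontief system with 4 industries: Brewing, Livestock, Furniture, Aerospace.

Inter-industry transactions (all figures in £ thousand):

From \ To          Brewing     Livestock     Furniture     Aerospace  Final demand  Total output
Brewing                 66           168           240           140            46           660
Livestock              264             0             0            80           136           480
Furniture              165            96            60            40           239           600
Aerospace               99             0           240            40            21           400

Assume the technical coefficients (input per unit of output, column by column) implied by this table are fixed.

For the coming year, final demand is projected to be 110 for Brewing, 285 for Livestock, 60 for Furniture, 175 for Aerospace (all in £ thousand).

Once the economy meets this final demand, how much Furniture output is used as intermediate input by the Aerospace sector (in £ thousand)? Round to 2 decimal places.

z_FA = 58.49

Technical coefficients a_ij = z_ij / X_j:
  a_BB = 66/660 = 0.10, a_LB = 264/660 = 0.40, a_FB = 165/660 = 0.25, a_AB = 99/660 = 0.15
  a_BL = 168/480 = 0.35, a_LL = 0/480 = 0.00, a_FL = 96/480 = 0.20, a_AL = 0/480 = 0.00
  a_BF = 240/600 = 0.40, a_LF = 0/600 = 0.00, a_FF = 60/600 = 0.10, a_AF = 240/600 = 0.40
  a_BA = 140/400 = 0.35, a_LA = 80/400 = 0.20, a_FA = 40/400 = 0.10, a_AA = 40/400 = 0.10
I − A =
  [   0.90    -0.35    -0.40    -0.35]
  [  -0.40     1.00     0.00    -0.20]
  [  -0.25    -0.20     0.90    -0.10]
  [  -0.15     0.00    -0.40     0.90]
Compute the cofactors C_ij = (−1)^(i+j)·(3×3 minor ij) of I−A; the adjugate is their transpose:
adj(I−A) = Cᵀ =
  [ 0.75400   0.36950   0.52800   0.43400]
  [ 0.35500   0.51475   0.28400   0.28400]
  [ 0.31800   0.23550   0.62100   0.24500]
  [ 0.26700   0.16625   0.36400   0.55200]
det(I−A) = Σ_j (I−A)_1j·C_1j = (0.90)(0.75400) + (-0.35)(0.35500) + (-0.40)(0.31800) + (-0.35)(0.26700) = 0.3337
(I − A)⁻¹ = adj(I−A) / det(I−A) ≈
  [   2.2595     1.1073     1.5823     1.3006]
  [   1.0638     1.5426     0.8511     0.8511]
  [   0.9530     0.7057     1.8610     0.7342]
  [   0.8001     0.4982     1.0908     1.6542]
First solve x = (I − A)⁻¹ d = adj(I−A)·d / det(I−A); in particular x_A = (0.26700·110 + 0.16625·285 + 0.36400·60 + 0.55200·175) / 0.3337 = 195.19125 / 0.3337 ≈ 584.9303.
Intermediate flow from F to A: z_FA = a_FA · x_A = 0.10 × 195.19125 / 0.3337 = 19.519125 / 0.3337 ≈ 58.49.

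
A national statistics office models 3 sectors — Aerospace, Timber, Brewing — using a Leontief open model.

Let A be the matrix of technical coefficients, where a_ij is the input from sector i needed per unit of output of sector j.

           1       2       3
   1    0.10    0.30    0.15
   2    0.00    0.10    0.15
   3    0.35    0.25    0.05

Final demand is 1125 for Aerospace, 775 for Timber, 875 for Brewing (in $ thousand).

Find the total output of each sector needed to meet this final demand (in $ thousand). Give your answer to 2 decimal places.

x_1 = 1972.69, x_2 = 1187.85, x_3 = 1960.42

I − A =
  [   0.90    -0.30    -0.15]
  [   0.00     0.90    -0.15]
  [  -0.35    -0.25     0.95]
Cofactors of I−A, C_ij = (−1)^(i+j)·(minor ij) (rows/columns in the sector order above):
  C_11 = (0.90)(0.95) − (-0.15)(-0.25) = 0.8175
  C_12 = −[(0.00)(0.95) − (-0.15)(-0.35)] = 0.0525
  C_13 = (0.00)(-0.25) − (0.90)(-0.35) = 0.3150
  C_21 = −[(-0.30)(0.95) − (-0.15)(-0.25)] = 0.3225
  C_22 = (0.90)(0.95) − (-0.15)(-0.35) = 0.8025
  C_23 = −[(0.90)(-0.25) − (-0.30)(-0.35)] = 0.3300
  C_31 = (-0.30)(-0.15) − (-0.15)(0.90) = 0.1800
  C_32 = −[(0.90)(-0.15) − (-0.15)(0.00)] = 0.1350
  C_33 = (0.90)(0.90) − (-0.30)(0.00) = 0.8100
det(I−A) = Σ_j (I−A)_1j·C_1j = (0.90)(0.8175) + (-0.30)(0.0525) + (-0.15)(0.3150) = 0.67275
adj(I−A) = Cᵀ =
  [ 0.8175   0.3225   0.1800]
  [ 0.0525   0.8025   0.1350]
  [ 0.3150   0.3300   0.8100]
(I − A)⁻¹ = adj(I−A) / det(I−A) ≈
  [   1.2152     0.4794     0.2676]
  [   0.0780     1.1929     0.2007]
  [   0.4682     0.4905     1.2040]
x = (I − A)⁻¹ d = adj(I−A)·d / det(I−A), with det(I−A) = 0.67275:
  x_1 = (0.8175·1125 + 0.3225·775 + 0.1800·875) / 0.67275 = 1327.125 / 0.67275 ≈ 1972.69
  x_2 = (0.0525·1125 + 0.8025·775 + 0.1350·875) / 0.67275 = 799.125 / 0.67275 ≈ 1187.85
  x_3 = (0.3150·1125 + 0.3300·775 + 0.8100·875) / 0.67275 = 1318.875 / 0.67275 ≈ 1960.42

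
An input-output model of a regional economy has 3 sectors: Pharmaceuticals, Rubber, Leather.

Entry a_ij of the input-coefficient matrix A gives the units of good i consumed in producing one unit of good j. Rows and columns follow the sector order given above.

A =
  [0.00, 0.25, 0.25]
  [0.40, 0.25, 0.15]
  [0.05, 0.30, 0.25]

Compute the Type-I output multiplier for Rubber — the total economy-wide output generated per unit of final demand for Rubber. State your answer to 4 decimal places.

I − A =
  [   1.00    -0.25    -0.25]
  [  -0.40     0.75    -0.15]
  [  -0.05    -0.30     0.75]
Cofactors of I−A, C_ij = (−1)^(i+j)·(minor ij) (rows/columns in the sector order above):
  C_11 = (0.75)(0.75) − (-0.15)(-0.30) = 0.5175
  C_12 = −[(-0.40)(0.75) − (-0.15)(-0.05)] = 0.3075
  C_13 = (-0.40)(-0.30) − (0.75)(-0.05) = 0.1575
  C_21 = −[(-0.25)(0.75) − (-0.25)(-0.30)] = 0.2625
  C_22 = (1.00)(0.75) − (-0.25)(-0.05) = 0.7375
  C_23 = −[(1.00)(-0.30) − (-0.25)(-0.05)] = 0.3125
  C_31 = (-0.25)(-0.15) − (-0.25)(0.75) = 0.2250
  C_32 = −[(1.00)(-0.15) − (-0.25)(-0.40)] = 0.2500
  C_33 = (1.00)(0.75) − (-0.25)(-0.40) = 0.6500
det(I−A) = Σ_j (I−A)_1j·C_1j = (1.00)(0.5175) + (-0.25)(0.3075) + (-0.25)(0.1575) = 0.40125
adj(I−A) = Cᵀ =
  [ 0.5175   0.2625   0.2250]
  [ 0.3075   0.7375   0.2500]
  [ 0.1575   0.3125   0.6500]
(I − A)⁻¹ = adj(I−A) / det(I−A) ≈
  [   1.28972     0.65421     0.56075]
  [   0.76636     1.83801     0.62305]
  [   0.39252     0.77882     1.61994]
The output multiplier for sector j is the column-j sum of the Leontief inverse (I − A)⁻¹ = adj(I−A) / det(I−A).
Column R of adj(I−A): (0.2625, 0.7375, 0.3125); det(I−A) = 0.40125.
m_R = (0.2625 + 0.7375 + 0.3125) / 0.40125 = 1.3125 / 0.40125 ≈ 3.2710.

m_R = 3.2710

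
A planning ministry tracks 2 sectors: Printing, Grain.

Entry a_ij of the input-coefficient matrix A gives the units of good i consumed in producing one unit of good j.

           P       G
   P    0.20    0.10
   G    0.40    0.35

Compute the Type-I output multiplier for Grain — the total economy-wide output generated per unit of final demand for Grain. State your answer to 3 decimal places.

I − A =
  [   0.80    -0.10]
  [  -0.40     0.65]
det(I−A) = (0.80)(0.65) − (-0.10)(-0.40) = 0.4800
adj(I−A) = [[0.65, 0.10], [0.40, 0.80]]
(I − A)⁻¹ = adj(I−A) / det(I−A) ≈
  [   1.3542     0.2083]
  [   0.8333     1.6667]
The output multiplier for sector j is the column-j sum of the Leontief inverse (I − A)⁻¹ = adj(I−A) / det(I−A).
Column G of adj(I−A): (0.10, 0.80); det(I−A) = 0.4800.
m_G = (0.10 + 0.80) / 0.4800 = 0.90 / 0.4800 = 1.875.

m_G = 1.875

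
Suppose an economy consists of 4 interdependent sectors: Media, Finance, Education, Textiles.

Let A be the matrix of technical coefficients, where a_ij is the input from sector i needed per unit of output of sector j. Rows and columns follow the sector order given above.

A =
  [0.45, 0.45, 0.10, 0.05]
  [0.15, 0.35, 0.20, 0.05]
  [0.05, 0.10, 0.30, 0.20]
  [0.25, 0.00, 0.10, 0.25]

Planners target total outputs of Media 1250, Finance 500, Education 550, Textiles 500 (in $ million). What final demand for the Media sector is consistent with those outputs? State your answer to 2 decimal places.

d_1 = 382.50

I − A =
  [   0.55    -0.45    -0.10    -0.05]
  [  -0.15     0.65    -0.20    -0.05]
  [  -0.05    -0.10     0.70    -0.20]
  [  -0.25     0.00    -0.10     0.75]
d = (I − A) x:
  d_1 = (+0.55)·1250 + (-0.45)·500 + (-0.10)·550 + (-0.05)·500 = 382.50
  d_2 = (-0.15)·1250 + (+0.65)·500 + (-0.20)·550 + (-0.05)·500 = 2.50
  d_3 = (-0.05)·1250 + (-0.10)·500 + (+0.70)·550 + (-0.20)·500 = 172.50
  d_4 = (-0.25)·1250 + (+0.00)·500 + (-0.10)·550 + (+0.75)·500 = 7.50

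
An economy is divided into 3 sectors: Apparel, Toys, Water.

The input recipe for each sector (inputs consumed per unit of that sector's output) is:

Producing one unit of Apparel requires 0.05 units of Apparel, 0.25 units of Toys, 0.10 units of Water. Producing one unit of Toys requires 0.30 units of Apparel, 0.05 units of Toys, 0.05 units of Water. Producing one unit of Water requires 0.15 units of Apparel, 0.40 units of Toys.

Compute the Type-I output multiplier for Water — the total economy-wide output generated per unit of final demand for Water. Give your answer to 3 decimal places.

I − A =
  [   0.95    -0.30    -0.15]
  [  -0.25     0.95    -0.40]
  [  -0.10    -0.05     1.00]
Cofactors of I−A, C_ij = (−1)^(i+j)·(minor ij) (rows/columns in the sector order above):
  C_11 = (0.95)(1.00) − (-0.40)(-0.05) = 0.9300
  C_12 = −[(-0.25)(1.00) − (-0.40)(-0.10)] = 0.2900
  C_13 = (-0.25)(-0.05) − (0.95)(-0.10) = 0.1075
  C_21 = −[(-0.30)(1.00) − (-0.15)(-0.05)] = 0.3075
  C_22 = (0.95)(1.00) − (-0.15)(-0.10) = 0.9350
  C_23 = −[(0.95)(-0.05) − (-0.30)(-0.10)] = 0.0775
  C_31 = (-0.30)(-0.40) − (-0.15)(0.95) = 0.2625
  C_32 = −[(0.95)(-0.40) − (-0.15)(-0.25)] = 0.4175
  C_33 = (0.95)(0.95) − (-0.30)(-0.25) = 0.8275
det(I−A) = Σ_j (I−A)_1j·C_1j = (0.95)(0.9300) + (-0.30)(0.2900) + (-0.15)(0.1075) = 0.780375
adj(I−A) = Cᵀ =
  [ 0.9300   0.3075   0.2625]
  [ 0.2900   0.9350   0.4175]
  [ 0.1075   0.0775   0.8275]
(I − A)⁻¹ = adj(I−A) / det(I−A) ≈
  [   1.1917     0.3940     0.3364]
  [   0.3716     1.1981     0.5350]
  [   0.1378     0.0993     1.0604]
The output multiplier for sector j is the column-j sum of the Leontief inverse (I − A)⁻¹ = adj(I−A) / det(I−A).
Column W of adj(I−A): (0.2625, 0.4175, 0.8275); det(I−A) = 0.780375.
m_W = (0.2625 + 0.4175 + 0.8275) / 0.780375 = 1.5075 / 0.780375 ≈ 1.932.

m_W = 1.932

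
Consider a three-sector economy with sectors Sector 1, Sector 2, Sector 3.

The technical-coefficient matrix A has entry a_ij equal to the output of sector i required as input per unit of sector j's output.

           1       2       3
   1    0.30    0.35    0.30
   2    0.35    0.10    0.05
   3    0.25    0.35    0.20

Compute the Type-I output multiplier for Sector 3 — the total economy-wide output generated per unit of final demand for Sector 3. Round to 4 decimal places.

m_3 = 3.2793

I − A =
  [   0.70    -0.35    -0.30]
  [  -0.35     0.90    -0.05]
  [  -0.25    -0.35     0.80]
Cofactors of I−A, C_ij = (−1)^(i+j)·(minor ij) (rows/columns in the sector order above):
  C_11 = (0.90)(0.80) − (-0.05)(-0.35) = 0.7025
  C_12 = −[(-0.35)(0.80) − (-0.05)(-0.25)] = 0.2925
  C_13 = (-0.35)(-0.35) − (0.90)(-0.25) = 0.3475
  C_21 = −[(-0.35)(0.80) − (-0.30)(-0.35)] = 0.3850
  C_22 = (0.70)(0.80) − (-0.30)(-0.25) = 0.4850
  C_23 = −[(0.70)(-0.35) − (-0.35)(-0.25)] = 0.3325
  C_31 = (-0.35)(-0.05) − (-0.30)(0.90) = 0.2875
  C_32 = −[(0.70)(-0.05) − (-0.30)(-0.35)] = 0.1400
  C_33 = (0.70)(0.90) − (-0.35)(-0.35) = 0.5075
det(I−A) = Σ_j (I−A)_1j·C_1j = (0.70)(0.7025) + (-0.35)(0.2925) + (-0.30)(0.3475) = 0.285125
adj(I−A) = Cᵀ =
  [ 0.7025   0.3850   0.2875]
  [ 0.2925   0.4850   0.1400]
  [ 0.3475   0.3325   0.5075]
(I − A)⁻¹ = adj(I−A) / det(I−A) ≈
  [   2.46383     1.35028     1.00833]
  [   1.02587     1.70101     0.49101]
  [   1.21876     1.16616     1.77992]
The output multiplier for sector j is the column-j sum of the Leontief inverse (I − A)⁻¹ = adj(I−A) / det(I−A).
Column 3 of adj(I−A): (0.2875, 0.1400, 0.5075); det(I−A) = 0.285125.
m_3 = (0.2875 + 0.1400 + 0.5075) / 0.285125 = 0.935 / 0.285125 ≈ 3.2793.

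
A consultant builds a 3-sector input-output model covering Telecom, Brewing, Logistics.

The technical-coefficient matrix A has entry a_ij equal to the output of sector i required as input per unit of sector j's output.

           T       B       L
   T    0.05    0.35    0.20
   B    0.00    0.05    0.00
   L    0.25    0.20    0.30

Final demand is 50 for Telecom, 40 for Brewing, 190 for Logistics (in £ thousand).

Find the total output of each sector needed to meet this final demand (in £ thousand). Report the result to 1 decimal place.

I − A =
  [   0.95    -0.35    -0.20]
  [   0.00     0.95     0.00]
  [  -0.25    -0.20     0.70]
Cofactors of I−A, C_ij = (−1)^(i+j)·(minor ij) (rows/columns in the sector order above):
  C_11 = (0.95)(0.70) − (0.00)(-0.20) = 0.6650
  C_12 = −[(0.00)(0.70) − (0.00)(-0.25)] = 0.0000
  C_13 = (0.00)(-0.20) − (0.95)(-0.25) = 0.2375
  C_21 = −[(-0.35)(0.70) − (-0.20)(-0.20)] = 0.2850
  C_22 = (0.95)(0.70) − (-0.20)(-0.25) = 0.6150
  C_23 = −[(0.95)(-0.20) − (-0.35)(-0.25)] = 0.2775
  C_31 = (-0.35)(0.00) − (-0.20)(0.95) = 0.1900
  C_32 = −[(0.95)(0.00) − (-0.20)(0.00)] = 0.0000
  C_33 = (0.95)(0.95) − (-0.35)(0.00) = 0.9025
det(I−A) = Σ_j (I−A)_1j·C_1j = (0.95)(0.6650) + (-0.35)(0.0000) + (-0.20)(0.2375) = 0.58425
adj(I−A) = Cᵀ =
  [ 0.6650   0.2850   0.1900]
  [ 0.0000   0.6150   0.0000]
  [ 0.2375   0.2775   0.9025]
(I − A)⁻¹ = adj(I−A) / det(I−A) ≈
  [   1.1382     0.4878     0.3252]
  [   0.0000     1.0526     0.0000]
  [   0.4065     0.4750     1.5447]
x = (I − A)⁻¹ d = adj(I−A)·d / det(I−A), with det(I−A) = 0.58425:
  x_T = (0.6650·50 + 0.2850·40 + 0.1900·190) / 0.58425 = 80.75 / 0.58425 ≈ 138.2
  x_B = (0.0000·50 + 0.6150·40 + 0.0000·190) / 0.58425 = 24.60 / 0.58425 ≈ 42.1
  x_L = (0.2375·50 + 0.2775·40 + 0.9025·190) / 0.58425 = 194.45 / 0.58425 ≈ 332.8

x_T = 138.2, x_B = 42.1, x_L = 332.8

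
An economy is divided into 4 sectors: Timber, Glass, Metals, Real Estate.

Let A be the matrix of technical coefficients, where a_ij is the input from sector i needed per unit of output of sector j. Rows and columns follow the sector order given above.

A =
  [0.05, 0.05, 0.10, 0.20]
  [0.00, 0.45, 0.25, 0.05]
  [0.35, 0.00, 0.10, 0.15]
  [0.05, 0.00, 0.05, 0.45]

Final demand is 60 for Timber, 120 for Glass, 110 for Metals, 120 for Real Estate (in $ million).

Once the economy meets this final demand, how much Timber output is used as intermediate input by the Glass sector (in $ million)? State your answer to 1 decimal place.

I − A =
  [   0.95    -0.05    -0.10    -0.20]
  [   0.00     0.55    -0.25    -0.05]
  [  -0.35     0.00     0.90    -0.15]
  [  -0.05     0.00    -0.05     0.55]
Compute the cofactors C_ij = (−1)^(i+j)·(3×3 minor ij) of I−A; the adjugate is their transpose:
adj(I−A) = Cᵀ =
  [ 0.268125   0.024375   0.042750   0.111375]
  [ 0.053125   0.430625   0.130750   0.094125]
  [ 0.110000   0.010000   0.281750   0.117750]
  [ 0.034375   0.003125   0.029500   0.446625]
det(I−A) = Σ_j (I−A)_1j·C_1j = (0.95)(0.268125) + (-0.05)(0.053125) + (-0.10)(0.110000) + (-0.20)(0.034375) = 0.2341875
(I − A)⁻¹ = adj(I−A) / det(I−A) ≈
  [   1.1449     0.1041     0.1825     0.4756]
  [   0.2268     1.8388     0.5583     0.4019]
  [   0.4697     0.0427     1.2031     0.5028]
  [   0.1468     0.0133     0.1260     1.9071]
First solve x = (I − A)⁻¹ d = adj(I−A)·d / det(I−A); in particular x_2 = (0.053125·60 + 0.430625·120 + 0.130750·110 + 0.094125·120) / 0.2341875 = 80.54 / 0.2341875 ≈ 343.912.
Intermediate flow from 1 to 2: z_12 = a_12 · x_2 = 0.05 × 80.54 / 0.2341875 = 4.027 / 0.2341875 ≈ 17.2.

z_12 = 17.2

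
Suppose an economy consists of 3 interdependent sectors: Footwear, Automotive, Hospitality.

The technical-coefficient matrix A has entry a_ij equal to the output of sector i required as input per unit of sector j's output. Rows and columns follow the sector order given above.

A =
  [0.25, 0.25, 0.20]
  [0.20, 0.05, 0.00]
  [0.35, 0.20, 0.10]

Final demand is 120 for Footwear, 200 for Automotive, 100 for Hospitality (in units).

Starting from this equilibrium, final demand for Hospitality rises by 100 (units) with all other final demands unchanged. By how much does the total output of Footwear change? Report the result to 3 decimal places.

Δx_F = 36.416

I − A =
  [   0.75    -0.25    -0.20]
  [  -0.20     0.95     0.00]
  [  -0.35    -0.20     0.90]
Cofactors of I−A, C_ij = (−1)^(i+j)·(minor ij) (rows/columns in the sector order above):
  C_11 = (0.95)(0.90) − (0.00)(-0.20) = 0.8550
  C_12 = −[(-0.20)(0.90) − (0.00)(-0.35)] = 0.1800
  C_13 = (-0.20)(-0.20) − (0.95)(-0.35) = 0.3725
  C_21 = −[(-0.25)(0.90) − (-0.20)(-0.20)] = 0.2650
  C_22 = (0.75)(0.90) − (-0.20)(-0.35) = 0.6050
  C_23 = −[(0.75)(-0.20) − (-0.25)(-0.35)] = 0.2375
  C_31 = (-0.25)(0.00) − (-0.20)(0.95) = 0.1900
  C_32 = −[(0.75)(0.00) − (-0.20)(-0.20)] = 0.0400
  C_33 = (0.75)(0.95) − (-0.25)(-0.20) = 0.6625
det(I−A) = Σ_j (I−A)_1j·C_1j = (0.75)(0.8550) + (-0.25)(0.1800) + (-0.20)(0.3725) = 0.52175
adj(I−A) = Cᵀ =
  [ 0.8550   0.2650   0.1900]
  [ 0.1800   0.6050   0.0400]
  [ 0.3725   0.2375   0.6625]
(I − A)⁻¹ = adj(I−A) / det(I−A) ≈
  [   1.6387     0.5079     0.3642]
  [   0.3450     1.1596     0.0767]
  [   0.7139     0.4552     1.2698]
Δx = (I − A)⁻¹ Δd with Δd having +100 in the Hospitality component and 0 elsewhere.
So Δx_F = L_FH · (+100), where L_FH = adj(I−A)_FH / det(I−A) = 0.1900 / 0.52175.
Δx_F = 0.1900 × (+100) / 0.52175 = 19.00 / 0.52175 ≈ 36.416.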